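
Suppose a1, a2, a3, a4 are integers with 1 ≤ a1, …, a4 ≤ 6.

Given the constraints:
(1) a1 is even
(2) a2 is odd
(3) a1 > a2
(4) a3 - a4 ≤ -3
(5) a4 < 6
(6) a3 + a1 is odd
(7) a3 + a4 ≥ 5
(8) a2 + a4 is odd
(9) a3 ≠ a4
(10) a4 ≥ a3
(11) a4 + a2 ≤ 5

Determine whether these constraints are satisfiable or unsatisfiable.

Satisfiable

Take a1 = 2, a2 = 1, a3 = 1, a4 = 4. Then constraint 4: a3 - a4 = -3; constraint 7: a3 + a4 = 5, and every other listed constraint is also met.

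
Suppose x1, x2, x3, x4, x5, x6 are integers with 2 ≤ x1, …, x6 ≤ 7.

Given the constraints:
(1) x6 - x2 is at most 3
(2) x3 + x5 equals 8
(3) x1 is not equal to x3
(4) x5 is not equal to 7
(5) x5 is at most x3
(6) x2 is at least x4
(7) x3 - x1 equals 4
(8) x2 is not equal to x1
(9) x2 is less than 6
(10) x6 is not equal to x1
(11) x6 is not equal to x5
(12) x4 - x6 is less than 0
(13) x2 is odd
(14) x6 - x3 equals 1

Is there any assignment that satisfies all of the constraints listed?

One satisfying assignment is x1 = 2, x2 = 5, x3 = 6, x4 = 5, x5 = 2, x6 = 7.
For the less obvious constraints — constraint 1: x6 - x2 = 2; constraint 2: x3 + x5 = 8 — and the others hold by inspection.

Satisfiable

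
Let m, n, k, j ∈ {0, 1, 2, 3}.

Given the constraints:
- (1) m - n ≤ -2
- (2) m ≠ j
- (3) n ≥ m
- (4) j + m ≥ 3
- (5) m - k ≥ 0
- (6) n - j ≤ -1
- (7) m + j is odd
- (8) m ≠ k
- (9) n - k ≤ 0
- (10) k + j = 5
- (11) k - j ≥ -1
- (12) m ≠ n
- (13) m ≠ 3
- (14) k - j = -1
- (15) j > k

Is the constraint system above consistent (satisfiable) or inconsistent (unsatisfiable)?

Constraints 1, 5, 6, and 11 give n − m ≥ 2, m − k ≥ 0, k − j ≥ -1, j − n ≥ 1.
Adding all 4 inequalities: the left sides telescope to 0, and the right sides sum to 2 + 0 + (-1) + 1 = 2. So 0 ≥ 2, which is false.

Unsatisfiable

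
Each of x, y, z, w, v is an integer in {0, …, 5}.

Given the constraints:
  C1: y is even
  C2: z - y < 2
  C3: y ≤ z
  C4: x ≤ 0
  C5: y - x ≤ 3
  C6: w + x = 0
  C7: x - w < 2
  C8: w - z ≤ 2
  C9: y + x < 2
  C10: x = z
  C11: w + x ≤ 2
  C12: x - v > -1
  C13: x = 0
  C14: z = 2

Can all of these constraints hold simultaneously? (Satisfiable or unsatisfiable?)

Constraint 13 fixes x = 0 and constraint 14 fixes z = 2, but constraint 10 requires x = z. Since 0 ≠ 2, contradiction.

Unsatisfiable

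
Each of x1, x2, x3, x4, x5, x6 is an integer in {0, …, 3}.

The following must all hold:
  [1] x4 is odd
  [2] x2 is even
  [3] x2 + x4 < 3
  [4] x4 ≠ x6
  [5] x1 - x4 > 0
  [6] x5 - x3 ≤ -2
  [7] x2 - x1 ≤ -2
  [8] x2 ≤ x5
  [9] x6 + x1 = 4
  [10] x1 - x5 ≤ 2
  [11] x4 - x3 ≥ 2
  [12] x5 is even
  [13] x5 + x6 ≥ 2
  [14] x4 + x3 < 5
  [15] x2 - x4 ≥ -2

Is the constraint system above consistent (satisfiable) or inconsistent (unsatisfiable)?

Unsatisfiable

Constraints 6, 7, 10, 11, and 15 give x5 − x1 ≥ -2, x1 − x2 ≥ 2, x2 − x4 ≥ -2, x4 − x3 ≥ 2, x3 − x5 ≥ 2.
Adding all 5 inequalities: the left sides telescope to 0, and the right sides sum to (-2) + 2 + (-2) + 2 + 2 = 2. So 0 ≥ 2, which is false.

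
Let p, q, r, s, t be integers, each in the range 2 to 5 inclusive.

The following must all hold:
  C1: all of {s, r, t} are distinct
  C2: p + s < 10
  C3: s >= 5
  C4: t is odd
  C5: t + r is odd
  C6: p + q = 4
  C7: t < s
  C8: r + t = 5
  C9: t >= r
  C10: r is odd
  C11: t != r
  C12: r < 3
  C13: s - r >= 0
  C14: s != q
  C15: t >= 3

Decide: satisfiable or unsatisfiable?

Unsatisfiable

Constraint 4 makes t odd and constraint 10 makes r odd, so t + r must be even. Constraint 5 says t + r is odd — contradiction.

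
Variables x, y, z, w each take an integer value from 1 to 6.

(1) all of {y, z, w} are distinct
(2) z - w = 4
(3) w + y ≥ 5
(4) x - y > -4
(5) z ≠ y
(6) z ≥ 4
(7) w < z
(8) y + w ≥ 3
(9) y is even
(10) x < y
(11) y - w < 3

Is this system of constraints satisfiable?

Satisfiable

Try x = 1, y = 4, z = 6, w = 2.
Check constraint 2: z - w = 4; constraint 3: w + y = 6; constraint 4: x - y = -3. The remaining constraints are straightforward to verify.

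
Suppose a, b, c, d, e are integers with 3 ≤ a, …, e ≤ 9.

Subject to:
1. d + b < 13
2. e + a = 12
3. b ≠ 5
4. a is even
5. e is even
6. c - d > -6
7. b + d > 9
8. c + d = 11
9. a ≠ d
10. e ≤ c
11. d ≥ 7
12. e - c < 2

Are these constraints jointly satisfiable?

Satisfiable

The assignment a = 8, b = 4, c = 4, d = 7, e = 4 works:
  constraint 1 holds since d + b = 11.
  constraint 2 holds since e + a = 12.
  constraint 6 holds since c - d = -3.
The rest check out directly.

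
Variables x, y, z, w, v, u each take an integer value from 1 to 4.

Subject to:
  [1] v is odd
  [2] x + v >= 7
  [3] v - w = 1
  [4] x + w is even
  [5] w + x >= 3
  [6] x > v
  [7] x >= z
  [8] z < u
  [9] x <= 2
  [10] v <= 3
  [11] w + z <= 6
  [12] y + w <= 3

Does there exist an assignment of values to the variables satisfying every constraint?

Unsatisfiable

From constraint 9: x ≤ 2. From constraint 10: v ≤ 3. Hence x + v ≤ 5. But constraint 2 requires x + v ≥ 7, and 7 > 5. Contradiction.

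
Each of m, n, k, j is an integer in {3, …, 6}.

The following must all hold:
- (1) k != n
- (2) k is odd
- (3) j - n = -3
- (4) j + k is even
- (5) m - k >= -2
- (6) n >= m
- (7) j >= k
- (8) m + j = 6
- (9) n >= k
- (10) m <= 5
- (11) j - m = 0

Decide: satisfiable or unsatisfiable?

Take m = 3, n = 6, k = 3, j = 3. Then constraint 3: j - n = -3; constraint 5: m - k = 0, and every other listed constraint is also met.

Satisfiable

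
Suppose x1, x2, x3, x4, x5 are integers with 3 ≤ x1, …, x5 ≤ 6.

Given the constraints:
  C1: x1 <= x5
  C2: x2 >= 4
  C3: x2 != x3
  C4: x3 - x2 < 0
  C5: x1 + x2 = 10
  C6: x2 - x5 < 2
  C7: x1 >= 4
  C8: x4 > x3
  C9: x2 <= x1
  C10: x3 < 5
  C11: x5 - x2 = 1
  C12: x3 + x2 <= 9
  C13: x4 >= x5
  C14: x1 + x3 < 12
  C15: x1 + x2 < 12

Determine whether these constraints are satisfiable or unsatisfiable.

Satisfiable

Try x1 = 5, x2 = 5, x3 = 4, x4 = 6, x5 = 6.
Check constraint 4: x3 - x2 = -1; constraint 5: x1 + x2 = 10. The remaining constraints are straightforward to verify.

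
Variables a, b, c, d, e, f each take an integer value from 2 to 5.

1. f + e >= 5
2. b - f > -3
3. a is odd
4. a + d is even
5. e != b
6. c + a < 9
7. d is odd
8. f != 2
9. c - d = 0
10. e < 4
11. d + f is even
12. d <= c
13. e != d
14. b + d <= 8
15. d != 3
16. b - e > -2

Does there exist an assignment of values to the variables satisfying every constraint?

One satisfying assignment is a = 3, b = 3, c = 5, d = 5, e = 2, f = 3.
For the less obvious constraints — constraint 1: f + e = 5; constraint 2: b - f = 0 — and the others hold by inspection.

Satisfiable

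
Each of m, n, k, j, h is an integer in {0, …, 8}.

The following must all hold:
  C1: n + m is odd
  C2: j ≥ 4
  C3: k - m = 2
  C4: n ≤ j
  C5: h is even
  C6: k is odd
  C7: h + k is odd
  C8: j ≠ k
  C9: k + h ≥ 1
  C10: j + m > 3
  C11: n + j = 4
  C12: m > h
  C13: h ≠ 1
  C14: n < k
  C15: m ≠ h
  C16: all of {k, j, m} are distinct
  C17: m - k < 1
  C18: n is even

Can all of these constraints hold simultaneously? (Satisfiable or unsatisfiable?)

Satisfiable

Try m = 1, n = 0, k = 3, j = 4, h = 0.
Check constraint 3: k - m = 2; constraint 9: k + h = 3; constraint 10: j + m = 5. The remaining constraints are straightforward to verify.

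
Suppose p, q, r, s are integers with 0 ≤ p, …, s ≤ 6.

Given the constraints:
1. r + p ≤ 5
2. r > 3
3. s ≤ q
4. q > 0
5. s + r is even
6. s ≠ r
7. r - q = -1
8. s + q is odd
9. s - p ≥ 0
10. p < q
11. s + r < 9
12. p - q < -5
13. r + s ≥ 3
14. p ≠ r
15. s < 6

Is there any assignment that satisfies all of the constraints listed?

Try p = 0, q = 6, r = 5, s = 1.
Check constraint 1: r + p = 5; constraint 7: r - q = -1. The remaining constraints are straightforward to verify.

Satisfiable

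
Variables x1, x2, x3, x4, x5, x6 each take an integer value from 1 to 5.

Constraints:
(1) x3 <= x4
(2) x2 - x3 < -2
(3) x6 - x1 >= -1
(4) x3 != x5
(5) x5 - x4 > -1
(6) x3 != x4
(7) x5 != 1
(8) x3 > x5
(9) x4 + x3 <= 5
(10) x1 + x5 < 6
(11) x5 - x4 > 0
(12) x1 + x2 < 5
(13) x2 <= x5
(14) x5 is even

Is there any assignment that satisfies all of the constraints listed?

Unsatisfiable

Constraints 1, 8, and 11 give x5 < x3, x3 ≤ x4, x4 < x5. Chaining: x5 < x3 ≤ x4 < x5, which forces x5 < x5 — impossible.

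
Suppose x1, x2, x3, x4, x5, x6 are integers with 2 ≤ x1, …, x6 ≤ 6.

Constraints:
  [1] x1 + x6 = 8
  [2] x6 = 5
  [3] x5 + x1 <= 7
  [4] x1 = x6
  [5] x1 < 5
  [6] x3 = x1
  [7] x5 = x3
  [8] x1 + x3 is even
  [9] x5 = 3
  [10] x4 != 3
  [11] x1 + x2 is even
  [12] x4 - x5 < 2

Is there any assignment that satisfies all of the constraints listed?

Constraint 9 fixes x5 = 3 and constraint 2 fixes x6 = 5. Constraints 4, 6, and 7 give x5 = x3 = x1 = x6, so x5 = x6. But 3 ≠ 5 — contradiction.

Unsatisfiable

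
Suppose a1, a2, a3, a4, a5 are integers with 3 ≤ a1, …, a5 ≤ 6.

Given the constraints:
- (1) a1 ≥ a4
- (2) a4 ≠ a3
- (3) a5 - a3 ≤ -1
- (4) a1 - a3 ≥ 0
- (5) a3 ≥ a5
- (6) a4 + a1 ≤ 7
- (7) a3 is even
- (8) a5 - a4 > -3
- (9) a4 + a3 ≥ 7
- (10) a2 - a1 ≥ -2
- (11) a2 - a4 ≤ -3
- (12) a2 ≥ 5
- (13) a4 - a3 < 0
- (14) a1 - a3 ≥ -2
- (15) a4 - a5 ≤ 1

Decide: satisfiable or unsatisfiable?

Constraints 3, 4, 10, 11, and 15 give a2 − a1 ≥ -2, a1 − a3 ≥ 0, a3 − a5 ≥ 1, a5 − a4 ≥ -1, a4 − a2 ≥ 3.
Adding all 5 inequalities: the left sides telescope to 0, and the right sides sum to (-2) + 0 + 1 + (-1) + 3 = 1. So 0 ≥ 1, which is false.

Unsatisfiable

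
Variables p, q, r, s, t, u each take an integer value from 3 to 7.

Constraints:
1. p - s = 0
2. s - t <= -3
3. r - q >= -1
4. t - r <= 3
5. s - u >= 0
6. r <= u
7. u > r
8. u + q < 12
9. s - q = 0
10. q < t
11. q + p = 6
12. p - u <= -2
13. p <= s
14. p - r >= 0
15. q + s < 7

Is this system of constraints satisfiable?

Unsatisfiable

Constraints 2, 4, 5, 12, and 14 give p − r ≥ 0, r − t ≥ -3, t − s ≥ 3, s − u ≥ 0, u − p ≥ 2.
Adding all 5 inequalities: the left sides telescope to 0, and the right sides sum to 0 + (-3) + 3 + 0 + 2 = 2. So 0 ≥ 2, which is false.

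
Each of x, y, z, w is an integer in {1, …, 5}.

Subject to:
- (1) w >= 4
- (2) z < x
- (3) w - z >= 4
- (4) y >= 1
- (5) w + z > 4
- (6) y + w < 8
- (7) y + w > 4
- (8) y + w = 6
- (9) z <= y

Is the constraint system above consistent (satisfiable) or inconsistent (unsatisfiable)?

One satisfying assignment is x = 4, y = 1, z = 1, w = 5.
For the less obvious constraints — constraint 3: w - z = 4; constraint 5: w + z = 6; constraint 6: y + w = 6 — and the others hold by inspection.

Satisfiable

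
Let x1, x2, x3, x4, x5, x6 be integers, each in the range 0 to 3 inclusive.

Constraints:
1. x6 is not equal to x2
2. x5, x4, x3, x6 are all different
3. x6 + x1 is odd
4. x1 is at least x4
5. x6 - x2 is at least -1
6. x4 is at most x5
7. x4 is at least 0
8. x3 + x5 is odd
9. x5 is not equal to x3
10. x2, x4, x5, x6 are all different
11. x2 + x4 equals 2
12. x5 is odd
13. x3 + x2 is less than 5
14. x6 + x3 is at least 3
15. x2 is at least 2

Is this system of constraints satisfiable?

Setting (x1, x2, x3, x4, x5, x6) = (2, 2, 2, 0, 1, 3) satisfies everything: constraint 5: x6 - x2 = 1; constraint 11: x2 + x4 = 2; constraint 13: x3 + x2 = 4, and the others follow.

Satisfiable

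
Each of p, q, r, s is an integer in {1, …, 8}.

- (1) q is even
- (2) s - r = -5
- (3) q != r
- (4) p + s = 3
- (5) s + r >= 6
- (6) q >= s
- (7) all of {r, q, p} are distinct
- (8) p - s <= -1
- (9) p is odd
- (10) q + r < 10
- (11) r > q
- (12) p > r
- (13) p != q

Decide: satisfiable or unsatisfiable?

Constraints 6, 8, 11, and 12 give q < r, r < p, p < s, s ≤ q. Chaining: q < r < p < s ≤ q, which forces q < q — impossible.

Unsatisfiable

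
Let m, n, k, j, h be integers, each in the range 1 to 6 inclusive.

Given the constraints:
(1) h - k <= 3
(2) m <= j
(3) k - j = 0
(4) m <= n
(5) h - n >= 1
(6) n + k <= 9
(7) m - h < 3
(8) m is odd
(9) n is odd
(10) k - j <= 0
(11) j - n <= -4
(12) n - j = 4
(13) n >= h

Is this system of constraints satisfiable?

Constraints 1, 5, 10, and 11 give h − n ≥ 1, n − j ≥ 4, j − k ≥ 0, k − h ≥ -3.
Adding all 4 inequalities: the left sides telescope to 0, and the right sides sum to 1 + 4 + 0 + (-3) = 2. So 0 ≥ 2, which is false.

Unsatisfiable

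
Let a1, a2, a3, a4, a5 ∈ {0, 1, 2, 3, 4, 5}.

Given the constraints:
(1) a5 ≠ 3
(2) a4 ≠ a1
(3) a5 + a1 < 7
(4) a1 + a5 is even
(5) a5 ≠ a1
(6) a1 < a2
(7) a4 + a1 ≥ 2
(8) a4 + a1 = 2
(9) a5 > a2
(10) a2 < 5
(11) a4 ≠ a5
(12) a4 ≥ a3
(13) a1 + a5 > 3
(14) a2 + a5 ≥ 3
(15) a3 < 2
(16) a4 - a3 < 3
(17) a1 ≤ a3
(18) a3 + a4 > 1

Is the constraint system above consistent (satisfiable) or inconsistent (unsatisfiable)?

Satisfiable

Try a1 = 0, a2 = 1, a3 = 0, a4 = 2, a5 = 4.
Check constraint 3: a5 + a1 = 4; constraint 7: a4 + a1 = 2; constraint 8: a4 + a1 = 2. The remaining constraints are straightforward to verify.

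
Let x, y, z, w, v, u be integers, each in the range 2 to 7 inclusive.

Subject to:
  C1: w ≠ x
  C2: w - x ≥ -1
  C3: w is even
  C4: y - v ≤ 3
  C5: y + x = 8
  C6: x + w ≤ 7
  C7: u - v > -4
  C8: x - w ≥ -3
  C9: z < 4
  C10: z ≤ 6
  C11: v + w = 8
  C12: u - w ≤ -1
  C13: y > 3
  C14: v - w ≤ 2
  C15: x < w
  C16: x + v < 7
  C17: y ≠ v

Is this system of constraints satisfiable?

Setting (x, y, z, w, v, u) = (2, 6, 2, 4, 4, 3) satisfies everything: constraint 2: w - x = 2; constraint 4: y - v = 2; constraint 5: y + x = 8, and the others follow.

Satisfiable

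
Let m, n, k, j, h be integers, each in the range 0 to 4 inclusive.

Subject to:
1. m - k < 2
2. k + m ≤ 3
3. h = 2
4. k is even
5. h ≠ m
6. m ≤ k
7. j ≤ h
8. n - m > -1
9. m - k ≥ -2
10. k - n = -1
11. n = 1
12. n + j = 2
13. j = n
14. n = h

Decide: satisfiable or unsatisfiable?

Unsatisfiable

Constraint 11 fixes n = 1 and constraint 3 fixes h = 2, but constraint 14 requires n = h. Since 1 ≠ 2, contradiction.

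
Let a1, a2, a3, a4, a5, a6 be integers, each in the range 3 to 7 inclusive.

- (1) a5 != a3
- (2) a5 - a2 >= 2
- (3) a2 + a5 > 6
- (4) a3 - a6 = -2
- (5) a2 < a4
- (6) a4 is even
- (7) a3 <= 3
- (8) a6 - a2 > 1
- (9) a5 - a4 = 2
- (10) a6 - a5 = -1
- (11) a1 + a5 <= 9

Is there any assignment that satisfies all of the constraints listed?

One satisfying assignment is a1 = 3, a2 = 3, a3 = 3, a4 = 4, a5 = 6, a6 = 5.
For the less obvious constraints — constraint 2: a5 - a2 = 3; constraint 3: a2 + a5 = 9; constraint 4: a3 - a6 = -2 — and the others hold by inspection.

Satisfiable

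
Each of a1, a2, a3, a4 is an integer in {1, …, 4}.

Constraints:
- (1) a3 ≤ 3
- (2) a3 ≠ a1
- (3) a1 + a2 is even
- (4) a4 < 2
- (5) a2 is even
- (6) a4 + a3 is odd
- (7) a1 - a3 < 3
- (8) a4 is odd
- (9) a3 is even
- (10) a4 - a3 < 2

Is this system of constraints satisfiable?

Satisfiable

One satisfying assignment is a1 = 4, a2 = 4, a3 = 2, a4 = 1.
For the less obvious constraints — constraint 3: a1 + a2 = 8 is even; constraint 7: a1 - a3 = 2; constraint 10: a4 - a3 = -1 — and the others hold by inspection.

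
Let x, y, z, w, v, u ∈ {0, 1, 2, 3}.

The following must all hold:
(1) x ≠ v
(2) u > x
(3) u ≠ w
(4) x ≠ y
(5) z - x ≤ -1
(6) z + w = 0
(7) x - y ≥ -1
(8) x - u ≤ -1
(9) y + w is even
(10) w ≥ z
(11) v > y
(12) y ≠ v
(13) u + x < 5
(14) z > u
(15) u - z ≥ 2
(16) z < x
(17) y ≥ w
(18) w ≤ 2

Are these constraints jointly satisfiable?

Constraints 2, 5, and 14 give x < u, u < z, z < x. Chaining: x < u < z < x, which forces x < x — impossible.

Unsatisfiable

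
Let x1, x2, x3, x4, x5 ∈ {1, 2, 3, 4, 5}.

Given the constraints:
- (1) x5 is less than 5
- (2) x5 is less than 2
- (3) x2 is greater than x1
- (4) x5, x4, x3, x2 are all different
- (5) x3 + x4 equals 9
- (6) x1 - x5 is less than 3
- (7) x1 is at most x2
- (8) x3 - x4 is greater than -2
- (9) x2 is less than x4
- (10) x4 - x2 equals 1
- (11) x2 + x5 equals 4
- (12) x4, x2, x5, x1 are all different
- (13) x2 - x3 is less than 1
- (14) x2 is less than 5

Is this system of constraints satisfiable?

Satisfiable

One satisfying assignment is x1 = 2, x2 = 3, x3 = 5, x4 = 4, x5 = 1.
For the less obvious constraints — constraint 5: x3 + x4 = 9; constraint 6: x1 - x5 = 1; constraint 8: x3 - x4 = 1 — and the others hold by inspection.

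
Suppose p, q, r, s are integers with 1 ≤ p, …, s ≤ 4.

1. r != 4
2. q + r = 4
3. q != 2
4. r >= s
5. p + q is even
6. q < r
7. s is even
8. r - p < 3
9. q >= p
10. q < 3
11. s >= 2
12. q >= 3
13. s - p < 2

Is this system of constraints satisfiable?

From constraint 12: q ≥ 3. From constraints 4 and 11: r ≥ s ≥ 2. Hence q + r ≥ 5. But constraint 2 requires q + r = 4, and 4 < 5. Contradiction.

Unsatisfiable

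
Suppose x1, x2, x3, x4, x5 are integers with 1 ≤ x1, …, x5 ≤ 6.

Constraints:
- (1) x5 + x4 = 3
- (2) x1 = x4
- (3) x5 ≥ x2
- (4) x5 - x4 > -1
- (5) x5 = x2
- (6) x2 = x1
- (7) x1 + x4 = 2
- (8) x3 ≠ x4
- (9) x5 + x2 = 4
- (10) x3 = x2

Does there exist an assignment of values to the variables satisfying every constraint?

Unsatisfiable

From constraints 2, 6, and 10, x3 = x2 = x1 = x4, so x3 = x4. But constraint 8 says x3 ≠ x4. Contradiction.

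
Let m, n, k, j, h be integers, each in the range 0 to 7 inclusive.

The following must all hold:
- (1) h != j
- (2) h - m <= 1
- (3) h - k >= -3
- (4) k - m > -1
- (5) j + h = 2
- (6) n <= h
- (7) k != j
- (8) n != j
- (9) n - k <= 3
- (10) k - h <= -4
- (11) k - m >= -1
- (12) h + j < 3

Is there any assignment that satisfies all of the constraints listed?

Unsatisfiable

Constraints 2, 10, and 11 give h − k ≥ 4, k − m ≥ -1, m − h ≥ -1.
Adding all 3 inequalities: the left sides telescope to 0, and the right sides sum to 4 + (-1) + (-1) = 2. So 0 ≥ 2, which is false.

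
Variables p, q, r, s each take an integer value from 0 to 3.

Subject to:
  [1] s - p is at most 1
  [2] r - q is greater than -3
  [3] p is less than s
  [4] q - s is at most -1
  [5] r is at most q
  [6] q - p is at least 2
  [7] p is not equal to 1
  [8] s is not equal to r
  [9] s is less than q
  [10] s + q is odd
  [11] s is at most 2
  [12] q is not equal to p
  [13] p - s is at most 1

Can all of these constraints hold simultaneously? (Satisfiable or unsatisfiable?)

Constraints 1, 4, and 6 give s − q ≥ 1, q − p ≥ 2, p − s ≥ -1.
Adding all 3 inequalities: the left sides telescope to 0, and the right sides sum to 1 + 2 + (-1) = 2. So 0 ≥ 2, which is false.

Unsatisfiable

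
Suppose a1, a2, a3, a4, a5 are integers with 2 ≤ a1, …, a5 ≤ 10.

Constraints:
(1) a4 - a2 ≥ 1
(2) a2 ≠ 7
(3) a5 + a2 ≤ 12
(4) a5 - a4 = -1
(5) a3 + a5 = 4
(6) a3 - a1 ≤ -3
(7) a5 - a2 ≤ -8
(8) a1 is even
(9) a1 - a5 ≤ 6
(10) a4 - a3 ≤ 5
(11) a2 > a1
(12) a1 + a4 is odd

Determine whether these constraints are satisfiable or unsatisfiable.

Constraints 1, 6, 7, 9, and 10 give a5 − a1 ≥ -6, a1 − a3 ≥ 3, a3 − a4 ≥ -5, a4 − a2 ≥ 1, a2 − a5 ≥ 8.
Adding all 5 inequalities: the left sides telescope to 0, and the right sides sum to (-6) + 3 + (-5) + 1 + 8 = 1. So 0 ≥ 1, which is false.

Unsatisfiable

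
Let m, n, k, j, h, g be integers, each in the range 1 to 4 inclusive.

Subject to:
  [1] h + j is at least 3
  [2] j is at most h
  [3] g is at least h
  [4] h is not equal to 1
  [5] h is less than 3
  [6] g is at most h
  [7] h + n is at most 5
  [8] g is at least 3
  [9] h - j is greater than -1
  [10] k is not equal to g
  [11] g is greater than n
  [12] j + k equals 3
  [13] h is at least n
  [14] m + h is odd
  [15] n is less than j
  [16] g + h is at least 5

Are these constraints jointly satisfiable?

From constraints 6 and 8: h ≥ g and g ≥ 3, so h ≥ 3. From constraint 5: h ≤ 2. But 2 < 3, so no value of h works.

Unsatisfiable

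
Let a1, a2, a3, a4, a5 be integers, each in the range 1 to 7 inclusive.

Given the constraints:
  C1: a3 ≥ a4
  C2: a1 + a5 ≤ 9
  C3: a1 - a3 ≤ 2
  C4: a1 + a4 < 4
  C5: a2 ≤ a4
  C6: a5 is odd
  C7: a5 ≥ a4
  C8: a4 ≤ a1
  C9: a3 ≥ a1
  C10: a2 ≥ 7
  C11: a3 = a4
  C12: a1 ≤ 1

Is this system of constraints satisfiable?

From constraints 5 and 10: a4 ≥ a2 and a2 ≥ 7, so a4 ≥ 7. From constraints 8 and 12: a4 ≤ a1 and a1 ≤ 1, so a4 ≤ 1. But 1 < 7, so no value of a4 works.

Unsatisfiable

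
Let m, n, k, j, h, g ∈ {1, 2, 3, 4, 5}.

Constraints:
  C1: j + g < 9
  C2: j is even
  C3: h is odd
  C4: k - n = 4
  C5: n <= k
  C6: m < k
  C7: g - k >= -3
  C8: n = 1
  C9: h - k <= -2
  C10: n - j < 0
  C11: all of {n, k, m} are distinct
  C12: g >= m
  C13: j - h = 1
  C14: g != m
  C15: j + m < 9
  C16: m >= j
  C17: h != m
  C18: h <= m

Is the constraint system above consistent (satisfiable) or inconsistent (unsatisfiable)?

Take m = 4, n = 1, k = 5, j = 2, h = 1, g = 5. Then constraint 1: j + g = 7; constraint 4: k - n = 4, and every other listed constraint is also met.

Satisfiable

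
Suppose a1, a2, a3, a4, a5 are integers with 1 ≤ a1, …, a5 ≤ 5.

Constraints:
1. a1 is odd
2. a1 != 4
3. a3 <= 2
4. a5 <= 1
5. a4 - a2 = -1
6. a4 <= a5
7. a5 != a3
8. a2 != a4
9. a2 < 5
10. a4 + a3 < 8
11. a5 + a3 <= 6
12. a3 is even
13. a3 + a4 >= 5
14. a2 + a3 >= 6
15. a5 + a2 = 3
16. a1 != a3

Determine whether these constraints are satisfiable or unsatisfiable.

Unsatisfiable

From constraint 3: a3 ≤ 2. From constraints 4 and 6: a4 ≤ a5 ≤ 1. Hence a3 + a4 ≤ 3. But constraint 13 requires a3 + a4 ≥ 5, and 5 > 3. Contradiction.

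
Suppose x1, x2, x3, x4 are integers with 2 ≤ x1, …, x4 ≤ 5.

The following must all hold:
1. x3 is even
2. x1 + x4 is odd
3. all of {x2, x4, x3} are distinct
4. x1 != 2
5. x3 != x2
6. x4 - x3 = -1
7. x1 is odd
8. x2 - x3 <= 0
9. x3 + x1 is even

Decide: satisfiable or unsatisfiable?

Unsatisfiable

Constraint 1 makes x3 even and constraint 7 makes x1 odd, so x3 + x1 must be odd. Constraint 9 says x3 + x1 is even — contradiction.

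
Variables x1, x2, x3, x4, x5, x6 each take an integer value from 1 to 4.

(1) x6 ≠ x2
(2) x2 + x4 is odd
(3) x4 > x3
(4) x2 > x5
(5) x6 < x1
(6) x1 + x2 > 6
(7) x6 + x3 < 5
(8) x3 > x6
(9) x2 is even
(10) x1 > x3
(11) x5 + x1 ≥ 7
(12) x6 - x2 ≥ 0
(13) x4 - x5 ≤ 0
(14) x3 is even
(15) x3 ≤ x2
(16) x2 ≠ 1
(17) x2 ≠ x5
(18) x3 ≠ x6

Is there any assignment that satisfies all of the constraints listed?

Unsatisfiable

Constraints 3, 4, 8, 12, and 13 give x2 ≤ x6, x6 < x3, x3 < x4, x4 ≤ x5, x5 < x2. Chaining: x2 ≤ x6 < x3 < x4 ≤ x5 < x2, which forces x2 < x2 — impossible.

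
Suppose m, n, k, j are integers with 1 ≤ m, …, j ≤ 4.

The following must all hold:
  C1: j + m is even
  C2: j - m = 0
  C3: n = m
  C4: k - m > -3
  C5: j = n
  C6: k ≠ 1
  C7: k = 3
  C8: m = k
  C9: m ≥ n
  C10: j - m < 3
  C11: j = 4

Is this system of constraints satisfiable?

Constraint 11 fixes j = 4 and constraint 7 fixes k = 3. Constraints 3, 5, and 8 give j = n = m = k, so j = k. But 4 ≠ 3 — contradiction.

Unsatisfiable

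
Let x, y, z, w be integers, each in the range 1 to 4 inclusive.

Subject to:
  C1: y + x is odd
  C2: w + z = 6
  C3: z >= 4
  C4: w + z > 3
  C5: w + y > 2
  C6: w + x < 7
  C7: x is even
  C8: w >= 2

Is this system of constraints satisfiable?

Take x = 4, y = 3, z = 4, w = 2. Then constraint 2: w + z = 6; constraint 4: w + z = 6, and every other listed constraint is also met.

Satisfiable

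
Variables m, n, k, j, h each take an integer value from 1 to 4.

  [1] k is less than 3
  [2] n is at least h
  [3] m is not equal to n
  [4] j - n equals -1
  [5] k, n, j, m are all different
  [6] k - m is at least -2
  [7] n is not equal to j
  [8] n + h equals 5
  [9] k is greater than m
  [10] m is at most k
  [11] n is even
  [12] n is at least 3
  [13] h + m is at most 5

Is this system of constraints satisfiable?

One satisfying assignment is m = 1, n = 4, k = 2, j = 3, h = 1.
For the less obvious constraints — constraint 4: j - n = -1; constraint 6: k - m = 1; constraint 8: n + h = 5 — and the others hold by inspection.

Satisfiable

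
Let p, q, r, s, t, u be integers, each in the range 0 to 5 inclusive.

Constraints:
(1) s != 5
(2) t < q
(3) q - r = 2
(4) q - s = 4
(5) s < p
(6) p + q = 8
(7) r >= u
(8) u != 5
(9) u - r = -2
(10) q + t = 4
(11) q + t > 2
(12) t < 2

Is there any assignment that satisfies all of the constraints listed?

Satisfiable

The assignment p = 4, q = 4, r = 2, s = 0, t = 0, u = 0 works:
  constraint 3 holds since q - r = 2.
  constraint 4 holds since q - s = 4.
The rest check out directly.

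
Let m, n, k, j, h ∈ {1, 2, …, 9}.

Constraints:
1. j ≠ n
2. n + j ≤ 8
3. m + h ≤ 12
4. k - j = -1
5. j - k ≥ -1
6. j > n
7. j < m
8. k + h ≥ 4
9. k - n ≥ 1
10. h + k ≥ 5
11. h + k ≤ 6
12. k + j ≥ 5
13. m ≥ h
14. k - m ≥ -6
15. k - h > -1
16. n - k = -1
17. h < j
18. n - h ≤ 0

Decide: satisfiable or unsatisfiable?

Setting (m, n, k, j, h) = (9, 2, 3, 4, 2) satisfies everything: constraint 2: n + j = 6; constraint 3: m + h = 11, and the others follow.

Satisfiable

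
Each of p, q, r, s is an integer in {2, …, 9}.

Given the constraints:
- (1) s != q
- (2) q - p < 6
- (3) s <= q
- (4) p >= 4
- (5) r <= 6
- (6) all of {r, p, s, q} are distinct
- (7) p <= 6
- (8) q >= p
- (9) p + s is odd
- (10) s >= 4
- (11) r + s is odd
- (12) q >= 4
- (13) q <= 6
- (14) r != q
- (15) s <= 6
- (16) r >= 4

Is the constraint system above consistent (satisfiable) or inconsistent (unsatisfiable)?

Constraints 4, 5, 7, 10, 12, 13, 15, and 16 confine each of r, p, s, q to the 3 values {4, …, 6}.
Constraint 6 requires all 4 of them to be distinct, but only 3 values are available — impossible by the pigeonhole principle.

Unsatisfiable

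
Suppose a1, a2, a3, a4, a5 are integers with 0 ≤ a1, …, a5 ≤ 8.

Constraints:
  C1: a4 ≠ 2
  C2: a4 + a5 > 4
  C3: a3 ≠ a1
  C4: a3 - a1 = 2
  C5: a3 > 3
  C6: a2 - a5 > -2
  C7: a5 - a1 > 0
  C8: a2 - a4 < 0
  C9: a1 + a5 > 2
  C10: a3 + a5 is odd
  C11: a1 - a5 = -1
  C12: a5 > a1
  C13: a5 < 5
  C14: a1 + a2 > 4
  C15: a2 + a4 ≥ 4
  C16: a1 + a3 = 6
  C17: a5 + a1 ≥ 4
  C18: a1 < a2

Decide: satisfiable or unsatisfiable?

Satisfiable

Take a1 = 2, a2 = 3, a3 = 4, a4 = 4, a5 = 3. Then constraint 2: a4 + a5 = 7; constraint 4: a3 - a1 = 2, and every other listed constraint is also met.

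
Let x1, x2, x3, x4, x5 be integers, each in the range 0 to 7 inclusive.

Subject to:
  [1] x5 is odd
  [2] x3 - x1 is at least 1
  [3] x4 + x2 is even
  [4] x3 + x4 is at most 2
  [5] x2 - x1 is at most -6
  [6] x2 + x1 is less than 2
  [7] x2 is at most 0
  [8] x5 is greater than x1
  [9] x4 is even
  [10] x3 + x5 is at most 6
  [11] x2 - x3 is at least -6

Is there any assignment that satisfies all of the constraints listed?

Unsatisfiable

Constraints 2, 5, and 11 give x2 − x3 ≥ -6, x3 − x1 ≥ 1, x1 − x2 ≥ 6.
Adding all 3 inequalities: the left sides telescope to 0, and the right sides sum to (-6) + 1 + 6 = 1. So 0 ≥ 1, which is false.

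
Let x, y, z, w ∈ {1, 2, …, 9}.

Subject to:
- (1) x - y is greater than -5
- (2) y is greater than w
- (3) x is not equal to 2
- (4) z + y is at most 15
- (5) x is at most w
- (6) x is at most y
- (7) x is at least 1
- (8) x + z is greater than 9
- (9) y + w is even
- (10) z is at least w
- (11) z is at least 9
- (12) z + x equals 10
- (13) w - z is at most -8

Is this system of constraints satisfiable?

Satisfiable

Try x = 1, y = 3, z = 9, w = 1.
Check constraint 1: x - y = -2; constraint 4: z + y = 12; constraint 8: x + z = 10. The remaining constraints are straightforward to verify.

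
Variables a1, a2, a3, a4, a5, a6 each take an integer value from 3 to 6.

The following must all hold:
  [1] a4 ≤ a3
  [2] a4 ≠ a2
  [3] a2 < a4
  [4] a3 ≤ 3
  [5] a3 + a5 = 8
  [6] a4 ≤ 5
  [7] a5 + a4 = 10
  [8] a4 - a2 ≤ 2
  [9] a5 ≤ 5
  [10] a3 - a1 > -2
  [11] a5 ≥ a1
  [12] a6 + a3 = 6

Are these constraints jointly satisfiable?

From constraint 9: a5 ≤ 5. From constraints 1 and 4: a4 ≤ a3 ≤ 3. Hence a5 + a4 ≤ 8. But constraint 7 requires a5 + a4 = 10, and 10 > 8. Contradiction.

Unsatisfiable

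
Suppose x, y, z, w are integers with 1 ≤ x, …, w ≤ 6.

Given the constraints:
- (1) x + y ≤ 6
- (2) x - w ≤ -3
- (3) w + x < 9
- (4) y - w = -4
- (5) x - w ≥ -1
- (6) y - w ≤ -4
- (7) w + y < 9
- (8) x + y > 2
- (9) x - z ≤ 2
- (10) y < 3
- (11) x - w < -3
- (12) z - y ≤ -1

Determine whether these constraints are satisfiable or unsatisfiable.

Constraints 5, 6, 9, and 12 give w − y ≥ 4, y − z ≥ 1, z − x ≥ -2, x − w ≥ -1.
Adding all 4 inequalities: the left sides telescope to 0, and the right sides sum to 4 + 1 + (-2) + (-1) = 2. So 0 ≥ 2, which is false.

Unsatisfiable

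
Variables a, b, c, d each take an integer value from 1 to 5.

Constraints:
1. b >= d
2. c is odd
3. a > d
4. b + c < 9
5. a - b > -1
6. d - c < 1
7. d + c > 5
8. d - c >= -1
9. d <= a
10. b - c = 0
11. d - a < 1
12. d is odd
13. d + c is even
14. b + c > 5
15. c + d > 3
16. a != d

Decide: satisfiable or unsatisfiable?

Satisfiable

Setting (a, b, c, d) = (4, 3, 3, 3) satisfies everything: constraint 4: b + c = 6; constraint 5: a - b = 1; constraint 6: d - c = 0, and the others follow.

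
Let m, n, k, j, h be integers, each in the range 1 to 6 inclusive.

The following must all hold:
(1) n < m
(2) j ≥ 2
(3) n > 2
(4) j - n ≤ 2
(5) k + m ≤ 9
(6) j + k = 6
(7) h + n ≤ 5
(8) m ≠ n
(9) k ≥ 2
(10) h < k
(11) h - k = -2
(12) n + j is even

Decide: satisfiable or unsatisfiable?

Satisfiable

One satisfying assignment is m = 5, n = 3, k = 3, j = 3, h = 1.
For the less obvious constraints — constraint 4: j - n = 0; constraint 5: k + m = 8; constraint 6: j + k = 6 — and the others hold by inspection.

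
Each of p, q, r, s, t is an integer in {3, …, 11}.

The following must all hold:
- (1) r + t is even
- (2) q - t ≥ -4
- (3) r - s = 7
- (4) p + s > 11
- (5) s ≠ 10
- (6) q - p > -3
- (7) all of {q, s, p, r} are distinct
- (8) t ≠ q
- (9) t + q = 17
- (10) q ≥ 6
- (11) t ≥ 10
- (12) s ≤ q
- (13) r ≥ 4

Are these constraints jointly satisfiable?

Try p = 9, q = 7, r = 10, s = 3, t = 10.
Check constraint 2: q - t = -3; constraint 3: r - s = 7. The remaining constraints are straightforward to verify.

Satisfiable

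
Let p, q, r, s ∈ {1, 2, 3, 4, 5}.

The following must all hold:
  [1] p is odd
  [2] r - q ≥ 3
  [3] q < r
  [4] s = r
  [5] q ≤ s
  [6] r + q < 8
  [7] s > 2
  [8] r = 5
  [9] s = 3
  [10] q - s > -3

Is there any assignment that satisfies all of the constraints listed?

Unsatisfiable

Constraint 9 fixes s = 3 and constraint 8 fixes r = 5, but constraint 4 requires s = r. Since 3 ≠ 5, contradiction.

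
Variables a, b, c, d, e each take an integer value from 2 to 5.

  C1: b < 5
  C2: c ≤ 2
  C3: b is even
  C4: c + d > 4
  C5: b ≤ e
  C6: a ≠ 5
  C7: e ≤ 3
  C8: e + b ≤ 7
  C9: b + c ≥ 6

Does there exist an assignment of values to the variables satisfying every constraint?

Unsatisfiable

From constraints 5 and 7: b ≤ e ≤ 3. From constraint 2: c ≤ 2. Hence b + c ≤ 5. But constraint 9 requires b + c ≥ 6, and 6 > 5. Contradiction.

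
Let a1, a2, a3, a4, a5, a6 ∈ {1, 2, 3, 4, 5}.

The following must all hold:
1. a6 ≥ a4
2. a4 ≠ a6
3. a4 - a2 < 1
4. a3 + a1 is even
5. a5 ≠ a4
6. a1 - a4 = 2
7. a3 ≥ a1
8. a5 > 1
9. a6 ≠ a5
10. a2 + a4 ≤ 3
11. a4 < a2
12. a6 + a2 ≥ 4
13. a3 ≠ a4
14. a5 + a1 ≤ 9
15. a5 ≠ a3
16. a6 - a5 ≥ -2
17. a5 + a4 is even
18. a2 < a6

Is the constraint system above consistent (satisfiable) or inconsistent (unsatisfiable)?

Try a1 = 3, a2 = 2, a3 = 5, a4 = 1, a5 = 3, a6 = 4.
Check constraint 3: a4 - a2 = -1; constraint 6: a1 - a4 = 2; constraint 10: a2 + a4 = 3. The remaining constraints are straightforward to verify.

Satisfiable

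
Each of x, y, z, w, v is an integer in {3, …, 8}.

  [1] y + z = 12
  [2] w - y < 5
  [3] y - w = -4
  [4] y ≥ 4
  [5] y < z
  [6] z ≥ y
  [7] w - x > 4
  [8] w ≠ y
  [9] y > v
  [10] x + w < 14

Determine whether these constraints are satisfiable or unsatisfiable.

Satisfiable

Try x = 3, y = 4, z = 8, w = 8, v = 3.
Check constraint 1: y + z = 12; constraint 2: w - y = 4. The remaining constraints are straightforward to verify.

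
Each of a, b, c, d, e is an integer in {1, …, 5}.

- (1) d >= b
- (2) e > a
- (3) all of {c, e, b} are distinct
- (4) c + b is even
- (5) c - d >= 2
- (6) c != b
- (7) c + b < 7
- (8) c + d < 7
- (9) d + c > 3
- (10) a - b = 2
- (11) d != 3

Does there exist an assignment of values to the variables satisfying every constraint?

Setting (a, b, c, d, e) = (4, 2, 4, 2, 5) satisfies everything: constraint 5: c - d = 2; constraint 7: c + b = 6; constraint 8: c + d = 6, and the others follow.

Satisfiable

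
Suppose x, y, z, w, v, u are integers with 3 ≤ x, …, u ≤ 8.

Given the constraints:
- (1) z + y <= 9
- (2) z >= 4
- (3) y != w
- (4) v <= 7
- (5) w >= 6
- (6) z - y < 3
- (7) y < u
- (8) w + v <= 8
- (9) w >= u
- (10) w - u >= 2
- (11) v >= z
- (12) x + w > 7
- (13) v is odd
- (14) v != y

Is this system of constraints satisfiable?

Unsatisfiable

From constraint 5: w ≥ 6. From constraints 2 and 11: v ≥ z ≥ 4. Hence w + v ≥ 10. But constraint 8 requires w + v ≤ 8, and 8 < 10. Contradiction.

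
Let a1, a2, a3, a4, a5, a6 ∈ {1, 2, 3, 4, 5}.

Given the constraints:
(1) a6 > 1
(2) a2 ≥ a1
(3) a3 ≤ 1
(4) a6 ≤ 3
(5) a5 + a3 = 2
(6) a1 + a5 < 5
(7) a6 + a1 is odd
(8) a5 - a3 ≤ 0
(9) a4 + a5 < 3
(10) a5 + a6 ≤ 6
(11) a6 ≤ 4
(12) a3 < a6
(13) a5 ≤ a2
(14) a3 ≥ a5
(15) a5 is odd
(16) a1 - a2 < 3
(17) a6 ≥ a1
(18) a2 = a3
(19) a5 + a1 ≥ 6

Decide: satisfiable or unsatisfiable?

From constraints 3 and 14: a5 ≤ a3 ≤ 1. From constraints 11 and 17: a1 ≤ a6 ≤ 4. Hence a5 + a1 ≤ 5. But constraint 19 requires a5 + a1 ≥ 6, and 6 > 5. Contradiction.

Unsatisfiable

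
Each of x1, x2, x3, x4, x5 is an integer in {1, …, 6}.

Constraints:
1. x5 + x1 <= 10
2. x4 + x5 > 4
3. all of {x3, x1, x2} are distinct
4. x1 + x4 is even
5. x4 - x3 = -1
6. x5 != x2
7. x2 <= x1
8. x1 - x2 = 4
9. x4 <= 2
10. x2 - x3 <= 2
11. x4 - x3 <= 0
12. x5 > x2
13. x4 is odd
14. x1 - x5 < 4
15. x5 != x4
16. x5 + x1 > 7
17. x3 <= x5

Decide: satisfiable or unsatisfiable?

Satisfiable

The assignment x1 = 5, x2 = 1, x3 = 2, x4 = 1, x5 = 4 works:
  constraint 1 holds since x5 + x1 = 9.
  constraint 2 holds since x4 + x5 = 5.
  constraint 5 holds since x4 - x3 = -1.
The rest check out directly.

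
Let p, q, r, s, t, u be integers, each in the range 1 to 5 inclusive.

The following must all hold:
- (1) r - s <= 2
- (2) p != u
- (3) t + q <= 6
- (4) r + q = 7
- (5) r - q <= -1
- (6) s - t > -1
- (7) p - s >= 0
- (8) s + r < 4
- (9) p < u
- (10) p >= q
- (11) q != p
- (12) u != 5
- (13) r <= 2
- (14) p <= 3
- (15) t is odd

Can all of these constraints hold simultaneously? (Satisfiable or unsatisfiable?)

From constraint 13: r ≤ 2. From constraints 10 and 14: q ≤ p ≤ 3. Hence r + q ≤ 5. But constraint 4 requires r + q = 7, and 7 > 5. Contradiction.

Unsatisfiable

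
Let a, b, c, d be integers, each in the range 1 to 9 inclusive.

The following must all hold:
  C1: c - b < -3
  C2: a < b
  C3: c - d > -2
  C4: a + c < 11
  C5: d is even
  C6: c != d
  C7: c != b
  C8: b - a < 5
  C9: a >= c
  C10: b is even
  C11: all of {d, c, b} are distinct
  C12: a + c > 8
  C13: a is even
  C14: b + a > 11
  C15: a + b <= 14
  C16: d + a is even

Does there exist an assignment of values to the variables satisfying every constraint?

Satisfiable

One satisfying assignment is a = 6, b = 8, c = 3, d = 4.
For the less obvious constraints — constraint 1: c - b = -5; constraint 3: c - d = -1; constraint 4: a + c = 9 — and the others hold by inspection.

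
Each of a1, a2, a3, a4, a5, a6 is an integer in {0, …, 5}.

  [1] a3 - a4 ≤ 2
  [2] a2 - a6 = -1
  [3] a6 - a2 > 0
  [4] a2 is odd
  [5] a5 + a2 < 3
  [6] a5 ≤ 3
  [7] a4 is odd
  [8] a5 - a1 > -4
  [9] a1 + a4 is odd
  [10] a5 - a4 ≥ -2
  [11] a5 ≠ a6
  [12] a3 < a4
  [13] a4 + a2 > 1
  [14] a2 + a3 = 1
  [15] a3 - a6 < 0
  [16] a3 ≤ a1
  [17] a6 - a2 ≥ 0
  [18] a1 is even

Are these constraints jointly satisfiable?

One satisfying assignment is a1 = 2, a2 = 1, a3 = 0, a4 = 1, a5 = 0, a6 = 2.
For the less obvious constraints — constraint 1: a3 - a4 = -1; constraint 2: a2 - a6 = -1; constraint 3: a6 - a2 = 1 — and the others hold by inspection.

Satisfiable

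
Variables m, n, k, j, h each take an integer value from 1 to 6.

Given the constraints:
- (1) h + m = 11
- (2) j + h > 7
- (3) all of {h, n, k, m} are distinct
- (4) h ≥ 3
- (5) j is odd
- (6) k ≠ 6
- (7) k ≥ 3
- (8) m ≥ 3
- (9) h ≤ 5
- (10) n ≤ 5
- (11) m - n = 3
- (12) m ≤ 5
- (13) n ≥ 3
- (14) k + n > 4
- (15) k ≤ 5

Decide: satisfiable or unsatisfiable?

Unsatisfiable

Constraints 4, 7, 8, 9, 10, 12, 13, and 15 confine each of h, n, k, m to the 3 values {3, …, 5}.
Constraint 3 requires all 4 of them to be distinct, but only 3 values are available — impossible by the pigeonhole principle.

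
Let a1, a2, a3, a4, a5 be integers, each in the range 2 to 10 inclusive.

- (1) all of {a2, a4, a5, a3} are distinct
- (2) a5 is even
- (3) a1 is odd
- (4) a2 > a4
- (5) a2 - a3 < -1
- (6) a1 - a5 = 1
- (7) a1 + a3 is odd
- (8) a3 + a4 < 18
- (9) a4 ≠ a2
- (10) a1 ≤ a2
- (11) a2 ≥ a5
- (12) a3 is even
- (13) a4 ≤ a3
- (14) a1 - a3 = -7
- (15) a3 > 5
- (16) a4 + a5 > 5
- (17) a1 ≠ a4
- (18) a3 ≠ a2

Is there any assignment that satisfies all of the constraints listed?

Setting (a1, a2, a3, a4, a5) = (3, 7, 10, 5, 2) satisfies everything: constraint 5: a2 - a3 = -3; constraint 6: a1 - a5 = 1; constraint 8: a3 + a4 = 15, and the others follow.

Satisfiable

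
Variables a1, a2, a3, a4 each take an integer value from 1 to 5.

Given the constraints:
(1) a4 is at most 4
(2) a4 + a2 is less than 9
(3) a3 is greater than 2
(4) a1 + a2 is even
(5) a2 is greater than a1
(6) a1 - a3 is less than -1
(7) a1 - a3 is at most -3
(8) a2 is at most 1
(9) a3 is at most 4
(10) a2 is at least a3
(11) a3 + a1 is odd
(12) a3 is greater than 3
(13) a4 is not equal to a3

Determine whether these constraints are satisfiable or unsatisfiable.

Unsatisfiable

From constraint 12: a3 ≥ 4. From constraints 8 and 10: a3 ≤ a2 and a2 ≤ 1, so a3 ≤ 1. But 1 < 4, so no value of a3 works.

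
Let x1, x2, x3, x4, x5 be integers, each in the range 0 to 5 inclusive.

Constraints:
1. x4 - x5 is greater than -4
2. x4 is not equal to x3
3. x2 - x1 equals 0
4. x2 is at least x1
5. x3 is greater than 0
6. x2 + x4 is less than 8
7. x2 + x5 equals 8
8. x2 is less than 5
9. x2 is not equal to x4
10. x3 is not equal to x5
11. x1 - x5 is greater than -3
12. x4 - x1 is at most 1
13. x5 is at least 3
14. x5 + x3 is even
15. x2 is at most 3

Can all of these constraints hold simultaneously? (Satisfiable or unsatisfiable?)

The assignment x1 = 3, x2 = 3, x3 = 3, x4 = 2, x5 = 5 works:
  constraint 1 holds since x4 - x5 = -3.
  constraint 3 holds since x2 - x1 = 0.
  constraint 6 holds since x2 + x4 = 5.
The rest check out directly.

Satisfiable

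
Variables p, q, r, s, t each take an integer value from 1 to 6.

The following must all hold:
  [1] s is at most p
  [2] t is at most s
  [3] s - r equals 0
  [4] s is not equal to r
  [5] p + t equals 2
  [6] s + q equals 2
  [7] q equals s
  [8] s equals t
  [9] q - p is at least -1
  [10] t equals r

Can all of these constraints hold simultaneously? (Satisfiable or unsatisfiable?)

From constraints 8 and 10, s = t = r, so s = r. But constraint 4 says s ≠ r. Contradiction.

Unsatisfiable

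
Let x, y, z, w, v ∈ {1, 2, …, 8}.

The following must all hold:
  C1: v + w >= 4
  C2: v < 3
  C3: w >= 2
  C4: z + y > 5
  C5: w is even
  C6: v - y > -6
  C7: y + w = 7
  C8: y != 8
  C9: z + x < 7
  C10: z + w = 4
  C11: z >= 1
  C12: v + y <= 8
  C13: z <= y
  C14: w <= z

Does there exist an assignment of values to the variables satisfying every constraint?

Satisfiable

Try x = 2, y = 5, z = 2, w = 2, v = 2.
Check constraint 1: v + w = 4; constraint 4: z + y = 7; constraint 6: v - y = -3. The remaining constraints are straightforward to verify.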